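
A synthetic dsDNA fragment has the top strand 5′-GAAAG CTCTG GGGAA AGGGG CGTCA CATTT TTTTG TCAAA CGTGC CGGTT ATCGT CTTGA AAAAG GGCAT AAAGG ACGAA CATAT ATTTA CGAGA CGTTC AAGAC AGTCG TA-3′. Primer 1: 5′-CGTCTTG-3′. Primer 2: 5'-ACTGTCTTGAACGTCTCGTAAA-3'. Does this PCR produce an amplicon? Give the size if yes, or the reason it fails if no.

Yes — a 56 bp product.

Primer 1 (CGTCTTG) matches the top strand at positions 53–59; it acts as a forward primer.
Primer 2's reverse complement is TTTACGAGACGTTCAAGACAGT, matching the top strand at positions 87–108; it acts as a reverse primer.
The 3' ends face each other across positions 53–108, giving a 56 bp product.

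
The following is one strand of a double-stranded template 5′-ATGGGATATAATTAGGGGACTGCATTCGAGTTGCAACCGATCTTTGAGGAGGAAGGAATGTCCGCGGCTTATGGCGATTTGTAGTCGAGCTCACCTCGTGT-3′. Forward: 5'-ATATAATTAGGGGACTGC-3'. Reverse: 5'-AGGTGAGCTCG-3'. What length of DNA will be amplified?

91 bp

The forward primer matches the template at positions 6–23.
The reverse primer's reverse complement is CGAGCTCACCT, which matches the template at positions 86–96.
Amplicon spans positions 6–96: 91 bp.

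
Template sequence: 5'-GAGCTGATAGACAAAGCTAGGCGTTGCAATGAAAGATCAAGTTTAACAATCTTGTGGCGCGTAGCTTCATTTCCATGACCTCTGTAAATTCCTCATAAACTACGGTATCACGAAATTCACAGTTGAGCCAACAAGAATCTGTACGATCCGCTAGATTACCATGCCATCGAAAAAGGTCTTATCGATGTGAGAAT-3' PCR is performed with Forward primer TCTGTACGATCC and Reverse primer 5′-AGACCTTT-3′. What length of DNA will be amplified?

Scanning the template, TCTGTACGATCC occurs at positions 138–149; this primer anneals to the bottom strand there with its 3' end pointing downstream.
Reverse complement of the reverse primer: AAAGGTCT. This occurs on the top strand at positions 172–179.
Amplicon spans positions 138–179: 42 bp.

42 bp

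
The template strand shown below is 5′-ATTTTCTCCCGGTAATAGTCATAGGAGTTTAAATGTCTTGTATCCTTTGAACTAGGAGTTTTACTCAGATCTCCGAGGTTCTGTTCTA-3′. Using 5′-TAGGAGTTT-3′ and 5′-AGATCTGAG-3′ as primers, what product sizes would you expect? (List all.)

The forward primer TAGGAGTTT matches the top strand at positions 22–30, 53–61.
The reverse primer's reverse complement is CTCAGATCT, matching at positions 64–72.
Each forward site pairs with the reverse site to give a product ending at position 72: sizes 51, 20 bp.

51 bp, 20 bp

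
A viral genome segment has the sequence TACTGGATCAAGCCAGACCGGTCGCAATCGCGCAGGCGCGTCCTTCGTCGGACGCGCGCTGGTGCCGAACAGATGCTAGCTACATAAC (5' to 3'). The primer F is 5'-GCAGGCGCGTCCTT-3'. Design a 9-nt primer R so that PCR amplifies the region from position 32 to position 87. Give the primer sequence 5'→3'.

The product's 3' end on the top strand is position 87.
The reverse primer anneals to the top strand over positions 79–87, i.e. to GCTACATAA.
Its sequence written 5'→3' is the reverse complement: TTATGTAGC.

5'-TTATGTAGC-3'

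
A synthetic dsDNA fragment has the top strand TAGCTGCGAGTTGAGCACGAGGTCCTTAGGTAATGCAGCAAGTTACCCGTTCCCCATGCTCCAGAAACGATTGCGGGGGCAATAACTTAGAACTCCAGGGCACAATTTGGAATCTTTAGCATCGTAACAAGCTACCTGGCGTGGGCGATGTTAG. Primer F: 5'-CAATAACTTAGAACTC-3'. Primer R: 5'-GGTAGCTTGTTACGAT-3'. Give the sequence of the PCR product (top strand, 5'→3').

5'-CAATAACTTAGAACTCCAGGGCACAATTTGGAATCTTTAGCATCGTAACAAGCTACC-3'

Scanning the template, CAATAACTTAGAACTC occurs at positions 80–95; this primer anneals to the bottom strand there with its 3' end pointing downstream.
The reverse primer's reverse complement is ATCGTAACAAGCTACC, which matches the template at positions 121–136.
The product is the template from position 80 through 136 (57 bp).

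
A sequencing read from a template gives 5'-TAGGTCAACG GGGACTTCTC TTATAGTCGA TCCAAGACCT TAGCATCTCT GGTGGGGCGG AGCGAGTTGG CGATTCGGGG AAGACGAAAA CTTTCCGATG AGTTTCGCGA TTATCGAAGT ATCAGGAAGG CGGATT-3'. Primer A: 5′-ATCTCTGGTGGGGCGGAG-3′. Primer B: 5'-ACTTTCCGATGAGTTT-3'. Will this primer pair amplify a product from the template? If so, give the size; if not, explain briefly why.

Primer A (ATCTCTGGTGGGGCGGAG) matches the top strand at positions 45–62 (3' end points downstream).
Primer B (ACTTTCCGATGAGTTT) also matches the top strand directly, at positions 90–105 — its reverse complement AAACTCATCGGAAAGT is not present.
Both primers anneal to the bottom strand with 3' ends pointing the same way, so neither can prime synthesis back toward the other.

No product — both primers anneal to the same strand and extend in the same direction.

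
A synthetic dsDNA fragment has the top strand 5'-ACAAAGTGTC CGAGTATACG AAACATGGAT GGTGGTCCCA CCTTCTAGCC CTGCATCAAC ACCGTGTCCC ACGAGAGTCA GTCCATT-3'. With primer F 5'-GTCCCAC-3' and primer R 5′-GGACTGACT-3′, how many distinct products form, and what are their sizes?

The forward primer GTCCCAC matches the top strand at positions 35–41, 66–72.
The reverse primer's reverse complement is AGTCAGTCC, matching at positions 76–84.
Each forward site pairs with the reverse site to give a product ending at position 84: sizes 50, 19 bp.

Two products: 50 bp, 19 bp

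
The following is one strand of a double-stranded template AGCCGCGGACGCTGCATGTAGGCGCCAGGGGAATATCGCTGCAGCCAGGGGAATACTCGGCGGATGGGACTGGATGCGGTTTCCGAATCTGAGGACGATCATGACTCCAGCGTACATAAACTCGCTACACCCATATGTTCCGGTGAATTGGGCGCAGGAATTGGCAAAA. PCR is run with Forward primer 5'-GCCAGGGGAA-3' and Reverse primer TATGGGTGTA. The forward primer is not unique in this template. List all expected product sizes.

The forward primer GCCAGGGGAA matches the top strand at positions 24–33, 44–53.
The reverse primer's reverse complement is TACACCCATA, matching at positions 126–135.
Each forward site pairs with the reverse site to give a product ending at position 135: sizes 112, 92 bp.

112 bp, 92 bp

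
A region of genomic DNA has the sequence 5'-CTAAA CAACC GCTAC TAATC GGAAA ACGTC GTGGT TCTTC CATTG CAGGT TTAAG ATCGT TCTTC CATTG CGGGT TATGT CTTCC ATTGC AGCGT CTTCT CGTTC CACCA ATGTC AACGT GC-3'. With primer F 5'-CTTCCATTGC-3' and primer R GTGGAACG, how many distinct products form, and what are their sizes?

The forward primer CTTCCATTGC matches the top strand at positions 37–46, 62–71, 81–90.
The reverse primer's reverse complement is CGTTCCAC, matching at positions 101–108.
Each forward site pairs with the reverse site to give a product ending at position 108: sizes 72, 47, 28 bp.

Three products: 72 bp, 47 bp, 28 bp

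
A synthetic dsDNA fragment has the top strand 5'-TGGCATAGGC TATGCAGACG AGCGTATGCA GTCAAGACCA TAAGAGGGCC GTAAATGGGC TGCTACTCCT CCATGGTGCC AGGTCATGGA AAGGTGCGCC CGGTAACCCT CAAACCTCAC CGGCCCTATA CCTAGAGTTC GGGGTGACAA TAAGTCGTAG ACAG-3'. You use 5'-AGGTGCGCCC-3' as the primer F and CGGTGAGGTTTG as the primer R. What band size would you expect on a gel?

The forward primer matches the template at positions 92–101.
Taking the reverse complement of CGGTGAGGTTTG gives CAAACCTCACCG, found at positions 111–122 on the template; the primer anneals here to the top strand with its 3' end pointing upstream.
The product runs from position 92 to position 122, so its length is 122 − 92 + 1 = 31 bp.

31 bp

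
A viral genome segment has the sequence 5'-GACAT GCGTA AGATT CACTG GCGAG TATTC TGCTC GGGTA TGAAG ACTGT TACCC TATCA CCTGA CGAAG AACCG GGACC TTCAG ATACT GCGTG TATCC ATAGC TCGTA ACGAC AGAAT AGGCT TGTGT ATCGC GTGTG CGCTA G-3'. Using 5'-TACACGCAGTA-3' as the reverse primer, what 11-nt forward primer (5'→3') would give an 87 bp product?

The reverse primer's reverse complement TACTGCGTGTA matches the template at positions 87–97, so the product ends at position 97.
An 87 bp product then starts at position 97 − 87 + 1 = 11.
The forward primer is identical to the top strand there: AGATTCACTGG.

5'-AGATTCACTGG-3'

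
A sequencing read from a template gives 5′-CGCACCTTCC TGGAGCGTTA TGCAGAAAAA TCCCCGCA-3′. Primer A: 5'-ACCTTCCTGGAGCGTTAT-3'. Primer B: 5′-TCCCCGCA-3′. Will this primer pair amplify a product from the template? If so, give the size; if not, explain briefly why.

Primer A (ACCTTCCTGGAGCGTTAT) matches the top strand at positions 4–21 (3' end points downstream).
Primer B (TCCCCGCA) also matches the top strand directly, at positions 31–38 — its reverse complement TGCGGGGA is not present.
Both primers anneal to the bottom strand with 3' ends pointing the same way, so neither can prime synthesis back toward the other.

No product — both primers anneal to the same strand and extend in the same direction.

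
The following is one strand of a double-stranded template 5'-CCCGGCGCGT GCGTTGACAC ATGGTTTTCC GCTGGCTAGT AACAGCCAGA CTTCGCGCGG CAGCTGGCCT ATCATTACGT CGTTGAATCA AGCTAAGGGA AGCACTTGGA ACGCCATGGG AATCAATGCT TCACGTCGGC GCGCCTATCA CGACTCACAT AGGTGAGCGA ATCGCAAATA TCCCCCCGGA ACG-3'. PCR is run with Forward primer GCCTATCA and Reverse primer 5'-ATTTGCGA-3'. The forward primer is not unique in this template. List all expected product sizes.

113 bp, 37 bp

The forward primer GCCTATCA matches the top strand at positions 67–74, 143–150.
The reverse primer's reverse complement is TCGCAAAT, matching at positions 172–179.
Each forward site pairs with the reverse site to give a product ending at position 179: sizes 113, 37 bp.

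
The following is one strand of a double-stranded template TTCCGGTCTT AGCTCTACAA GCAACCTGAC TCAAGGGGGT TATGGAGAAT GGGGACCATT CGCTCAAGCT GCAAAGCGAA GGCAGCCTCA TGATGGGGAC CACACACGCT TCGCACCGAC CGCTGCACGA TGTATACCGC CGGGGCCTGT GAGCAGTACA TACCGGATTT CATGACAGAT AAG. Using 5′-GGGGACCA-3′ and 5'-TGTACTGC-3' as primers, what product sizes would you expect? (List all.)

110 bp, 66 bp

The forward primer GGGGACCA matches the top strand at positions 51–58, 95–102.
The reverse primer's reverse complement is GCAGTACA, matching at positions 153–160.
Each forward site pairs with the reverse site to give a product ending at position 160: sizes 110, 66 bp.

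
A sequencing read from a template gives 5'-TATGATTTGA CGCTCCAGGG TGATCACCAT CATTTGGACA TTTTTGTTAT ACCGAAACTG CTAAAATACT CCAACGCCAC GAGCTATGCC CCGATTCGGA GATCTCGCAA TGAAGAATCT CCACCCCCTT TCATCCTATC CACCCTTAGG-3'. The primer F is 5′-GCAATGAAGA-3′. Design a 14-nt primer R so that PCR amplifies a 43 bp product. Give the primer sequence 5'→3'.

5'-CTAAGGGTGGATAG-3'

The forward primer binds at positions 107–116, so a 43 bp product ends at position 107 + 43 − 1 = 149.
The reverse primer anneals to the top strand over positions 136–149, i.e. to CTATCCACCCTTAG.
Its sequence written 5'→3' is the reverse complement: CTAAGGGTGGATAG.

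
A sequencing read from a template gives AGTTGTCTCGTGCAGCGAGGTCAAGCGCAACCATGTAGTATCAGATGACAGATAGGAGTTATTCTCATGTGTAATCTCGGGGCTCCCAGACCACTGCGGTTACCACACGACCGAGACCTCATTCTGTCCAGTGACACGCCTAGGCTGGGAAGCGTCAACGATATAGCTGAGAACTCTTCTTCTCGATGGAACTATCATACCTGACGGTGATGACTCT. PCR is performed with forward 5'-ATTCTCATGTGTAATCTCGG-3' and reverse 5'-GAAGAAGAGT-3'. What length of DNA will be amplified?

The forward primer matches the template at positions 61–80.
Taking the reverse complement of GAAGAAGAGT gives ACTCTTCTTC, found at positions 173–182 on the template; the primer anneals here to the top strand with its 3' end pointing upstream.
Product length = (reverse-primer end) − (forward-primer start) + 1 = 182 − 61 + 1 = 122 bp.

122 bp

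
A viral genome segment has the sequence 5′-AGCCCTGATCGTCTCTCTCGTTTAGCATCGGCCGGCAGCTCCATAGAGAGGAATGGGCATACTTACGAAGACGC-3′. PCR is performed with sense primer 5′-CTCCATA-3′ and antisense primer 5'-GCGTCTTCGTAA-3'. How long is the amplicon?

Scanning the template, CTCCATA occurs at positions 39–45; this primer anneals to the bottom strand there with its 3' end pointing downstream.
The reverse primer's reverse complement is TTACGAAGACGC, which matches the template at positions 63–74.
Amplicon spans positions 39–74: 36 bp.

36 bp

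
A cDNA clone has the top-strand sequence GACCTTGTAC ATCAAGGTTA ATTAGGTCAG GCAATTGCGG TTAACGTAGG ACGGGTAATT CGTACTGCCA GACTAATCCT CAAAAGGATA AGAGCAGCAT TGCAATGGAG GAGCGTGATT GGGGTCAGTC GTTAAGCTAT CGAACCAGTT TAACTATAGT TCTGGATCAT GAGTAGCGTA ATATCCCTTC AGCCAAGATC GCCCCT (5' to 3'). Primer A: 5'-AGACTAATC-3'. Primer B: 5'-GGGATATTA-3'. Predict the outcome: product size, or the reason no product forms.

Primer A (AGACTAATC) matches the top strand at positions 70–78; it acts as a forward primer.
Primer B's reverse complement is TAATATCCC, matching the top strand at positions 179–187; it acts as a reverse primer.
The 3' ends face each other across positions 70–187, giving a 118 bp product.

Yes — a 118 bp product.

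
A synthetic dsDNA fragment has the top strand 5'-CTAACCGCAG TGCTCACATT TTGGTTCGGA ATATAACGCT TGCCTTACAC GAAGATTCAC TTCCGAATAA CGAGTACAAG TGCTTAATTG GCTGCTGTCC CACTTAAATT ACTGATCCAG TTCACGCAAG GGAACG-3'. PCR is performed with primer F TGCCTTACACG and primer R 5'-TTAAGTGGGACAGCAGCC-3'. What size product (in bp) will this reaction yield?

Scanning the template, TGCCTTACACG occurs at positions 41–51; this primer anneals to the bottom strand there with its 3' end pointing downstream.
Reverse complement of the reverse primer: GGCTGCTGTCCCACTTAA. This occurs on the top strand at positions 90–107.
The product runs from position 41 to position 107, so its length is 107 − 41 + 1 = 67 bp.

67 bp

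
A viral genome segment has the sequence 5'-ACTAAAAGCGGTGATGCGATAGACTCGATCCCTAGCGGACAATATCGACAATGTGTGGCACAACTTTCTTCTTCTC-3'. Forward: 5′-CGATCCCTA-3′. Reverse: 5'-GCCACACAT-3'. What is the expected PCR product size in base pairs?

34 bp

Forward primer CGATCCCTA is found on the top strand at positions 26–34.
The reverse primer's reverse complement is ATGTGTGGC, which matches the template at positions 51–59.
The product runs from position 26 to position 59, so its length is 59 − 26 + 1 = 34 bp.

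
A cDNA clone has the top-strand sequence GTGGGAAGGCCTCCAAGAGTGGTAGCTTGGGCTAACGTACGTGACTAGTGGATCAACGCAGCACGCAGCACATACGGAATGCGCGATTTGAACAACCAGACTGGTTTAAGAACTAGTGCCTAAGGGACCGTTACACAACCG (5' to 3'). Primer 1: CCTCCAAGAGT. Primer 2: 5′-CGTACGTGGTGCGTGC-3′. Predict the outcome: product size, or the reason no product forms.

Primer 2 (CGTACGTGGTGCGTGC) does not match the top strand, and its reverse complement GCACGCACCACGTACG does not match either.
With no annealing site for primer 2, no amplification occurs.

No product — primer 2 has no binding site in the template.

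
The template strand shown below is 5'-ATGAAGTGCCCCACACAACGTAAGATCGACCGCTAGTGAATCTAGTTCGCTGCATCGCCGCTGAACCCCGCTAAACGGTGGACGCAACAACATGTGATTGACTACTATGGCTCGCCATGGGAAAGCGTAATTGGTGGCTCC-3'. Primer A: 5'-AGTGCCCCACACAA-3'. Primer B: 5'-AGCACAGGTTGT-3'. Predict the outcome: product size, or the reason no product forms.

No product — primer B has no binding site in the template.

Primer B (AGCACAGGTTGT) does not match the top strand, and its reverse complement ACAACCTGTGCT does not match either.
With no annealing site for primer B, no amplification occurs.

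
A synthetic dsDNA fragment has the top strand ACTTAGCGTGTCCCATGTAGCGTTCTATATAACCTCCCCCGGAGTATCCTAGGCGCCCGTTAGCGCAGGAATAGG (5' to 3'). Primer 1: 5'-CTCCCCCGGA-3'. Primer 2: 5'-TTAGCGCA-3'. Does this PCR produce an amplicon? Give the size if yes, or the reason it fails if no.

No product — both primers anneal to the same strand and extend in the same direction.

Primer 1 (CTCCCCCGGA) matches the top strand at positions 34–43 (3' end points downstream).
Primer 2 (TTAGCGCA) also matches the top strand directly, at positions 60–67 — its reverse complement TGCGCTAA is not present.
Both primers anneal to the bottom strand with 3' ends pointing the same way, so neither can prime synthesis back toward the other.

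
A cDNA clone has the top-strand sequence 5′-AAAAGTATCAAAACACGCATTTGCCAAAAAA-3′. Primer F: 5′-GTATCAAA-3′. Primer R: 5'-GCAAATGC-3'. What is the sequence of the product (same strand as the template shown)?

The forward primer matches the template at positions 5–12.
The reverse primer's reverse complement is GCATTTGC, which matches the template at positions 17–24.
The product is the template from position 5 through 24 (20 bp).

5'-GTATCAAAACACGCATTTGC-3'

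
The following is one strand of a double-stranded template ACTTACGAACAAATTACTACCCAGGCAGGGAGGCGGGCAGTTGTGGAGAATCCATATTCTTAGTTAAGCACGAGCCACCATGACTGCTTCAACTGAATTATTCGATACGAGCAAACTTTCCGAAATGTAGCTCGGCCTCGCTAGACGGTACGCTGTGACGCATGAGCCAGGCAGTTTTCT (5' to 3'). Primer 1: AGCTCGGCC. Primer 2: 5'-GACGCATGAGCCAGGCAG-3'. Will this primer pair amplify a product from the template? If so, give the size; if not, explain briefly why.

Primer 1 (AGCTCGGCC) matches the top strand at positions 129–137 (3' end points downstream).
Primer 2 (GACGCATGAGCCAGGCAG) also matches the top strand directly, at positions 157–174 — its reverse complement CTGCCTGGCTCATGCGTC is not present.
Both primers anneal to the bottom strand with 3' ends pointing the same way, so neither can prime synthesis back toward the other.

No product — both primers anneal to the same strand and extend in the same direction.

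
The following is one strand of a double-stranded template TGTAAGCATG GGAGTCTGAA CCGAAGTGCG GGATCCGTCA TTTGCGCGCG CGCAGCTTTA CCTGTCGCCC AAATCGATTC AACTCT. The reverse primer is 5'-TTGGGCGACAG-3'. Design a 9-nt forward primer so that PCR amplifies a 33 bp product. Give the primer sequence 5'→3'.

The reverse primer's reverse complement CTGTCGCCCAA matches the template at positions 62–72, so the product ends at position 72.
A 33 bp product then starts at position 72 − 33 + 1 = 40.
The forward primer is identical to the top strand there: ATTTGCGCG.

5'-ATTTGCGCG-3'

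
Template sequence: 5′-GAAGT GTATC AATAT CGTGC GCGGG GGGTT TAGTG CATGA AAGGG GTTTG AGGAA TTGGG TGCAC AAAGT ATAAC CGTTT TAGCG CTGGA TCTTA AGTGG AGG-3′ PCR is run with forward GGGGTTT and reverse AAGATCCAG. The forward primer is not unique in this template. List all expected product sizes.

70 bp, 52 bp

The forward primer GGGGTTT matches the top strand at positions 25–31, 43–49.
The reverse primer's reverse complement is CTGGATCTT, matching at positions 86–94.
Each forward site pairs with the reverse site to give a product ending at position 94: sizes 70, 52 bp.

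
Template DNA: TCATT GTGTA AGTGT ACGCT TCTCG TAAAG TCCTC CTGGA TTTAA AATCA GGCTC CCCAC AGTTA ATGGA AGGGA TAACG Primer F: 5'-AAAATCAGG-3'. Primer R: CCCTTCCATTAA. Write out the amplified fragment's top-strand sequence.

5'-AAAATCAGGCTCCCCACAGTTAATGGAAGGG-3'

Scanning the template, AAAATCAGG occurs at positions 44–52; this primer anneals to the bottom strand there with its 3' end pointing downstream.
The reverse primer's reverse complement is TTAATGGAAGGG, which matches the template at positions 63–74.
The product is the template from position 44 through 74 (31 bp).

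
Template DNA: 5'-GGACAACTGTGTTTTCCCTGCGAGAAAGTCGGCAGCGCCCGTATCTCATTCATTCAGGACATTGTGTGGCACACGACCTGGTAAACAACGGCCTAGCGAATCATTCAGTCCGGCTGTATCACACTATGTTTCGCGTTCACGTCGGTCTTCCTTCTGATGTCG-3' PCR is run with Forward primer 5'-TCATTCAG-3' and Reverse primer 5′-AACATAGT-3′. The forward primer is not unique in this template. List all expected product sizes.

81 bp, 30 bp

The forward primer TCATTCAG matches the top strand at positions 50–57, 101–108.
The reverse primer's reverse complement is ACTATGTT, matching at positions 123–130.
Each forward site pairs with the reverse site to give a product ending at position 130: sizes 81, 30 bp.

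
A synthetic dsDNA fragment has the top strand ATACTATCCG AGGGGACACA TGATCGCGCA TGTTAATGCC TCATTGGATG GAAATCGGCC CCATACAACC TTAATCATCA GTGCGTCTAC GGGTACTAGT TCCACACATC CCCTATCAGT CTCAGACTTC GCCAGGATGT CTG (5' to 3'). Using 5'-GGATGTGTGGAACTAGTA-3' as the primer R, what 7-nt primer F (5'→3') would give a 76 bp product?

5'-ATGCCTC-3'

The reverse primer's reverse complement TACTAGTTCCACACATCC matches the template at positions 94–111, so the product ends at position 111.
A 76 bp product then starts at position 111 − 76 + 1 = 36.
The forward primer is identical to the top strand there: ATGCCTC.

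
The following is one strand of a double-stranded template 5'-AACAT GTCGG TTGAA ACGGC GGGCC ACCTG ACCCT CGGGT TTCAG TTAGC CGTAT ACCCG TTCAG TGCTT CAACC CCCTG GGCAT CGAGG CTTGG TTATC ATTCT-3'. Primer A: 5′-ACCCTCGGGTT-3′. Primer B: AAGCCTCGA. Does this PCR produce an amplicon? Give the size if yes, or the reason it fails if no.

Yes — a 63 bp product.

Primer A (ACCCTCGGGTT) matches the top strand at positions 31–41; it acts as a forward primer.
Primer B's reverse complement is TCGAGGCTT, matching the top strand at positions 85–93; it acts as a reverse primer.
The 3' ends face each other across positions 31–93, giving a 63 bp product.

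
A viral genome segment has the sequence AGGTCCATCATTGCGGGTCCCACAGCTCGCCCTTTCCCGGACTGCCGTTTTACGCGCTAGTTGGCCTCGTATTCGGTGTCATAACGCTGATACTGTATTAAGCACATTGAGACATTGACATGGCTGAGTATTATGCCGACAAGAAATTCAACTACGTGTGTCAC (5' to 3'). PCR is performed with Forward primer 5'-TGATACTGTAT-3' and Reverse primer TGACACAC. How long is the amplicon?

Scanning the template, TGATACTGTAT occurs at positions 88–98; this primer anneals to the bottom strand there with its 3' end pointing downstream.
Taking the reverse complement of TGACACAC gives GTGTGTCA, found at positions 156–163 on the template; the primer anneals here to the top strand with its 3' end pointing upstream.
Product length = (reverse-primer end) − (forward-primer start) + 1 = 163 − 88 + 1 = 76 bp.

76 bp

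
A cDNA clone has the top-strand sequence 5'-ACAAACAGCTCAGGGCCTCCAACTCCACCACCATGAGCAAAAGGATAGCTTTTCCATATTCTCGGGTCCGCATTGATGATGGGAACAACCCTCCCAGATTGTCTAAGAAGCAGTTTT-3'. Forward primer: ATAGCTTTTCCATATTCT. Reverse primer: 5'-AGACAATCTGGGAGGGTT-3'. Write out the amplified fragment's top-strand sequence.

The forward primer matches the template at positions 45–62.
The reverse primer's reverse complement is AACCCTCCCAGATTGTCT, which matches the template at positions 87–104.
The product is the template from position 45 through 104 (60 bp).

5'-ATAGCTTTTCCATATTCTCGGGTCCGCATTGATGATGGGAACAACCCTCCCAGATTGTCT-3'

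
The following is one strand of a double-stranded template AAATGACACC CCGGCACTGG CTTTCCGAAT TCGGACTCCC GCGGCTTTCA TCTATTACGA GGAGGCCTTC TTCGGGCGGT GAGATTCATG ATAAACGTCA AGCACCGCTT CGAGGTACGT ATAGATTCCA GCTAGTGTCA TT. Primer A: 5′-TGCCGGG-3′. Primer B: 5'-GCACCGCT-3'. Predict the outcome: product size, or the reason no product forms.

No product — the primers' 3' ends point away from each other.

Primer A (TGCCGGG) has reverse complement CCCGGCA, which matches the top strand at positions 10–16; primer A anneals to the top strand there with its 3' end pointing upstream toward position 10.
Primer B (GCACCGCT) matches the top strand directly at positions 102–109; it anneals to the bottom strand with its 3' end pointing downstream toward position 109.
The 3' ends diverge (primer A extends toward position 1, primer B toward position 142), so the primers never converge on a shared product.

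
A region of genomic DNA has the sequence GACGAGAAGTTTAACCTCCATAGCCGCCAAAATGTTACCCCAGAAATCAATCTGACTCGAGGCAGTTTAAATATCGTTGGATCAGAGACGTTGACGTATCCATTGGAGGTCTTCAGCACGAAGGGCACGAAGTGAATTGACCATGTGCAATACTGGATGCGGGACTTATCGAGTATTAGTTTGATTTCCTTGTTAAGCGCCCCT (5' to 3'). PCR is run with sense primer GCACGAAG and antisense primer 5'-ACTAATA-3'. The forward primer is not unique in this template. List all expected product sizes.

The forward primer GCACGAAG matches the top strand at positions 116–123, 125–132.
The reverse primer's reverse complement is TATTAGT, matching at positions 174–180.
Each forward site pairs with the reverse site to give a product ending at position 180: sizes 65, 56 bp.

65 bp, 56 bp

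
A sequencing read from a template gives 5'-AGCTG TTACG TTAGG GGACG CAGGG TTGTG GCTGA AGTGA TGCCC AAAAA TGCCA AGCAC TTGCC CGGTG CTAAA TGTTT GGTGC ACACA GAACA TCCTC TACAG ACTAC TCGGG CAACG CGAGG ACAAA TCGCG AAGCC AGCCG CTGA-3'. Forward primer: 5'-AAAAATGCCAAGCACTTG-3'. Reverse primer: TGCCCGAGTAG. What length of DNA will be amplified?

Forward primer AAAAATGCCAAGCACTTG is found on the top strand at positions 46–63.
Reverse complement of the reverse primer: CTACTCGGGCA. This occurs on the top strand at positions 107–117.
Amplicon spans positions 46–117: 72 bp.

72 bp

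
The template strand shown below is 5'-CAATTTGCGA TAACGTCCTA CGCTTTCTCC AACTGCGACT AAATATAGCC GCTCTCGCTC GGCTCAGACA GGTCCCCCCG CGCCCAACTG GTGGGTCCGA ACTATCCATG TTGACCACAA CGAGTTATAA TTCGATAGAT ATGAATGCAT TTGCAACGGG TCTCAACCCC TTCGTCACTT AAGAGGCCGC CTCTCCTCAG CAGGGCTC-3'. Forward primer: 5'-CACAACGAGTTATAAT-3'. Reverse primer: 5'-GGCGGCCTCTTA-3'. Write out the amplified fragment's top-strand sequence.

5'-CACAACGAGTTATAATTCGATAGATATGAATGCATTTGCAACGGGTCTCAACCCCTTCGTCACTTAAGAGGCCGCC-3'

The forward primer matches the template at positions 116–131.
The reverse primer's reverse complement is TAAGAGGCCGCC, which matches the template at positions 180–191.
The product is the template from position 116 through 191 (76 bp).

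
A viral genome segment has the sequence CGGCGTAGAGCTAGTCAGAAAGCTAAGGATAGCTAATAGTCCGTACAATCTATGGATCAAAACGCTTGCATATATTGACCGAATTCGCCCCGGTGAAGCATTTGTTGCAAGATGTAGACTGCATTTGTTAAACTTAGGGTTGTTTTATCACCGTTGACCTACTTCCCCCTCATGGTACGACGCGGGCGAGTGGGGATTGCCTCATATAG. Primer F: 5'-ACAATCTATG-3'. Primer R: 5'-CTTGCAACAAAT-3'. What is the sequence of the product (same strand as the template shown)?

The forward primer matches the template at positions 45–54.
Taking the reverse complement of CTTGCAACAAAT gives ATTTGTTGCAAG, found at positions 100–111 on the template; the primer anneals here to the top strand with its 3' end pointing upstream.
The product is the template from position 45 through 111 (67 bp).

5'-ACAATCTATGGATCAAAACGCTTGCATATATTGACCGAATTCGCCCCGGTGAAGCATTTGTTGCAAG-3'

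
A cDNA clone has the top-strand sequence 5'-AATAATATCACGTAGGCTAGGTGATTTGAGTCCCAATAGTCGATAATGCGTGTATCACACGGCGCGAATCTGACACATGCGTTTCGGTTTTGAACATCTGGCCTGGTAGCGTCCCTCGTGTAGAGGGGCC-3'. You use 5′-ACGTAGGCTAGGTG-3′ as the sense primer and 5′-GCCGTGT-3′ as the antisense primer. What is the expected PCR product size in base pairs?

The forward primer matches the template at positions 10–23.
Taking the reverse complement of GCCGTGT gives ACACGGC, found at positions 57–63 on the template; the primer anneals here to the top strand with its 3' end pointing upstream.
The product runs from position 10 to position 63, so its length is 63 − 10 + 1 = 54 bp.

54 bp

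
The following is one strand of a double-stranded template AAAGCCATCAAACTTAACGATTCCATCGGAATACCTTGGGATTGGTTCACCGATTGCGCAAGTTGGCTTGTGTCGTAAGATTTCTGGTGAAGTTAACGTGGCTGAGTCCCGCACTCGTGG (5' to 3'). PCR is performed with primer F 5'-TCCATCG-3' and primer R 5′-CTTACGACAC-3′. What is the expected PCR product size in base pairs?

58 bp

Scanning the template, TCCATCG occurs at positions 22–28; this primer anneals to the bottom strand there with its 3' end pointing downstream.
Reverse complement of the reverse primer: GTGTCGTAAG. This occurs on the top strand at positions 70–79.
Amplicon spans positions 22–79: 58 bp.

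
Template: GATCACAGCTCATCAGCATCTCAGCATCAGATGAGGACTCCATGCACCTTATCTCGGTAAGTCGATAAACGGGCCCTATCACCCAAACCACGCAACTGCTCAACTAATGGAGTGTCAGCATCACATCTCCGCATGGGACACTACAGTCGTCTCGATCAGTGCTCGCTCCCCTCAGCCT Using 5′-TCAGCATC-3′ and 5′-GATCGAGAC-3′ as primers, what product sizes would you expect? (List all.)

145 bp, 137 bp, 43 bp

The forward primer TCAGCATC matches the top strand at positions 13–20, 21–28, 115–122.
The reverse primer's reverse complement is GTCTCGATC, matching at positions 149–157.
Each forward site pairs with the reverse site to give a product ending at position 157: sizes 145, 137, 43 bp.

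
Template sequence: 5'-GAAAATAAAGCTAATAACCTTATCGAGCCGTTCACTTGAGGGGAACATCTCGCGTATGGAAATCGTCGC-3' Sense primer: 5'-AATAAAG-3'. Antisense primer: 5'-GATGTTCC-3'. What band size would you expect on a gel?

Scanning the template, AATAAAG occurs at positions 4–10; this primer anneals to the bottom strand there with its 3' end pointing downstream.
Reverse complement of the reverse primer: GGAACATC. This occurs on the top strand at positions 42–49.
The product runs from position 4 to position 49, so its length is 49 − 4 + 1 = 46 bp.

46 bp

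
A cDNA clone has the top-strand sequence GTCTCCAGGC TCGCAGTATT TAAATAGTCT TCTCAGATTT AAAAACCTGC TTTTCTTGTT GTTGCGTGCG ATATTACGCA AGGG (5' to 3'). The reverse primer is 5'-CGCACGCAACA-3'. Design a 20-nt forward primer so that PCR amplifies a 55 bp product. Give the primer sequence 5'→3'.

5'-GTATTTAAATAGTCTTCTCA-3'

The reverse primer's reverse complement TGTTGCGTGCG matches the template at positions 60–70, so the product ends at position 70.
A 55 bp product then starts at position 70 − 55 + 1 = 16.
The forward primer is identical to the top strand there: GTATTTAAATAGTCTTCTCA.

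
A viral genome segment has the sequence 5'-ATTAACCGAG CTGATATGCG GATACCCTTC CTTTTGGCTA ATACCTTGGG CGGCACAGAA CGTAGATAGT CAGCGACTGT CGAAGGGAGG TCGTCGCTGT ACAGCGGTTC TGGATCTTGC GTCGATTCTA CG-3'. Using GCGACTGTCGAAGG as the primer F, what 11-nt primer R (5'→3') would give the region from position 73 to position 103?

The product's 3' end on the top strand is position 103.
The reverse primer anneals to the top strand over positions 93–103, i.e. to GTCGCTGTACA.
Its sequence written 5'→3' is the reverse complement: TGTACAGCGAC.

5'-TGTACAGCGAC-3'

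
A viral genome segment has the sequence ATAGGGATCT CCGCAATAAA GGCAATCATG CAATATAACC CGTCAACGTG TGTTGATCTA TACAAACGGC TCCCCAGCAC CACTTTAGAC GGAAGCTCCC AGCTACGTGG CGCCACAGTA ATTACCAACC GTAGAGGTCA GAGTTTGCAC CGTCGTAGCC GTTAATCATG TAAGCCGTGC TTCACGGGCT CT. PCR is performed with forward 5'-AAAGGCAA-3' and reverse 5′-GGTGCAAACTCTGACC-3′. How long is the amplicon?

Scanning the template, AAAGGCAA occurs at positions 18–25; this primer anneals to the bottom strand there with its 3' end pointing downstream.
The reverse primer's reverse complement is GGTCAGAGTTTGCACC, which matches the template at positions 136–151.
The product runs from position 18 to position 151, so its length is 151 − 18 + 1 = 134 bp.

134 bp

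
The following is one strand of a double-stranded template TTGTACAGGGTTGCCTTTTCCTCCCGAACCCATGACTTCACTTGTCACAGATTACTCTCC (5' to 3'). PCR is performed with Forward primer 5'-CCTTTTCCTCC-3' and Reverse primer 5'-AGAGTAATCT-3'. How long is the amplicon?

Scanning the template, CCTTTTCCTCC occurs at positions 14–24; this primer anneals to the bottom strand there with its 3' end pointing downstream.
Taking the reverse complement of AGAGTAATCT gives AGATTACTCT, found at positions 49–58 on the template; the primer anneals here to the top strand with its 3' end pointing upstream.
Product length = (reverse-primer end) − (forward-primer start) + 1 = 58 − 14 + 1 = 45 bp.

45 bp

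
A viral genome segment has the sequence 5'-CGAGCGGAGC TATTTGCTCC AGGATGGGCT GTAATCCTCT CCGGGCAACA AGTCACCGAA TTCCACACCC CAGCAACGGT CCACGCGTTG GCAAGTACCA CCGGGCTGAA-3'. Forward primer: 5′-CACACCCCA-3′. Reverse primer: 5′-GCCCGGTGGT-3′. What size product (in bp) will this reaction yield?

43 bp

The forward primer matches the template at positions 64–72.
Reverse complement of the reverse primer: ACCACCGGGC. This occurs on the top strand at positions 97–106.
Product length = (reverse-primer end) − (forward-primer start) + 1 = 106 − 64 + 1 = 43 bp.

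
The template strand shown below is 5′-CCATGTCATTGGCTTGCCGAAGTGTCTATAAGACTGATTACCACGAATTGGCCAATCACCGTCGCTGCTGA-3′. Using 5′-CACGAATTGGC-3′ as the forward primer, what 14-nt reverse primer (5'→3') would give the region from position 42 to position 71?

5'-TCAGCAGCGACGGT-3'

The product's 3' end on the top strand is position 71.
The reverse primer anneals to the top strand over positions 58–71, i.e. to ACCGTCGCTGCTGA.
Its sequence written 5'→3' is the reverse complement: TCAGCAGCGACGGT.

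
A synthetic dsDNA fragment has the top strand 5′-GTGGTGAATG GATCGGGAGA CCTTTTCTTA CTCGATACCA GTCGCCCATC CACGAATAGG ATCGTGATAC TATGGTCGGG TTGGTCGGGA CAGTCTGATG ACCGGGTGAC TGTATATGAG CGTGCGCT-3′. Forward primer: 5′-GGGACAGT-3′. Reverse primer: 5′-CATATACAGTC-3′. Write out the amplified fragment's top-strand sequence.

5'-GGGACAGTCTGATGACCGGGTGACTGTATATG-3'

The forward primer matches the template at positions 87–94.
Taking the reverse complement of CATATACAGTC gives GACTGTATATG, found at positions 108–118 on the template; the primer anneals here to the top strand with its 3' end pointing upstream.
The product is the template from position 87 through 118 (32 bp).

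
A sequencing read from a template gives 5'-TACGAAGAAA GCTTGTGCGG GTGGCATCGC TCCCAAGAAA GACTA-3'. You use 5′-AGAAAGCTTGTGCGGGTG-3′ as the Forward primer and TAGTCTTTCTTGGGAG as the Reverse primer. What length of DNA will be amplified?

40 bp

Scanning the template, AGAAAGCTTGTGCGGGTG occurs at positions 6–23; this primer anneals to the bottom strand there with its 3' end pointing downstream.
Reverse complement of the reverse primer: CTCCCAAGAAAGACTA. This occurs on the top strand at positions 30–45.
The product runs from position 6 to position 45, so its length is 45 − 6 + 1 = 40 bp.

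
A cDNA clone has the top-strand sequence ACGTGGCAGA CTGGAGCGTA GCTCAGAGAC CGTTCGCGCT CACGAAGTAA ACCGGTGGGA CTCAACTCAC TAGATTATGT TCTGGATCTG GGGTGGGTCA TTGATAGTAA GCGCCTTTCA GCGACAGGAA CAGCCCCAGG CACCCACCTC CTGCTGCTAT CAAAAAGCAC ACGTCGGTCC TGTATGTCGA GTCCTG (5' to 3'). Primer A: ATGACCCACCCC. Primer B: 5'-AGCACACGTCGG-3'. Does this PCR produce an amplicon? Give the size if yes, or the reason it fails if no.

No product — the primers' 3' ends point away from each other.

Primer A (ATGACCCACCCC) has reverse complement GGGGTGGGTCAT, which matches the top strand at positions 90–101; primer A anneals to the top strand there with its 3' end pointing upstream toward position 90.
Primer B (AGCACACGTCGG) matches the top strand directly at positions 166–177; it anneals to the bottom strand with its 3' end pointing downstream toward position 177.
The 3' ends diverge (primer A extends toward position 1, primer B toward position 196), so the primers never converge on a shared product.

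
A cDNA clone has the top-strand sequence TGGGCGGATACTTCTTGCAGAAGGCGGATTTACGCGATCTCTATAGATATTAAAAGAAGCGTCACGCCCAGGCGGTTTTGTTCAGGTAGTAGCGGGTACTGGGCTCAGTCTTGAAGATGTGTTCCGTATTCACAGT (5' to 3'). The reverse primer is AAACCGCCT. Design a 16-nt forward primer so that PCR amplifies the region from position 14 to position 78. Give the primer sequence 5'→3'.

5'-CTTGCAGAAGGCGGAT-3'

The reverse primer's reverse complement AGGCGGTTT matches the template at positions 70–78; the product starts at position 14.
The forward primer is identical to the top strand over positions 14–29: CTTGCAGAAGGCGGAT.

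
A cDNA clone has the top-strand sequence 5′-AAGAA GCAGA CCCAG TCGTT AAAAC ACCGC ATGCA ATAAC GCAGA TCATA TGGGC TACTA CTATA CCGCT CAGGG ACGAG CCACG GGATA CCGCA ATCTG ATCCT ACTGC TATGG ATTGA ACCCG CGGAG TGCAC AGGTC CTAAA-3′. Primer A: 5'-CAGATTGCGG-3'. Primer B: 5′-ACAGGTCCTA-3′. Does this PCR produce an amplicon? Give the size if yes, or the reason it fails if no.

No product — the primers' 3' ends point away from each other.

Primer A (CAGATTGCGG) has reverse complement CCGCAATCTG, which matches the top strand at positions 91–100; primer A anneals to the top strand there with its 3' end pointing upstream toward position 91.
Primer B (ACAGGTCCTA) matches the top strand directly at positions 134–143; it anneals to the bottom strand with its 3' end pointing downstream toward position 143.
The 3' ends diverge (primer A extends toward position 1, primer B toward position 145), so the primers never converge on a shared product.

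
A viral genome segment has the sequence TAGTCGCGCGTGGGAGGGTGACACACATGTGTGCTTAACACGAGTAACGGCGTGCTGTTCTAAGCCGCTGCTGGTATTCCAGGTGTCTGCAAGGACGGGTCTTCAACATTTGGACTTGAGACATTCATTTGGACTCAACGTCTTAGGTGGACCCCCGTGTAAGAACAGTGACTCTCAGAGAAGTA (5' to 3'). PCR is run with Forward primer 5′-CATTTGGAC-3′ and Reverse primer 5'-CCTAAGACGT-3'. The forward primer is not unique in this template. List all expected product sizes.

The forward primer CATTTGGAC matches the top strand at positions 107–115, 126–134.
The reverse primer's reverse complement is ACGTCTTAGG, matching at positions 138–147.
Each forward site pairs with the reverse site to give a product ending at position 147: sizes 41, 22 bp.

41 bp, 22 bp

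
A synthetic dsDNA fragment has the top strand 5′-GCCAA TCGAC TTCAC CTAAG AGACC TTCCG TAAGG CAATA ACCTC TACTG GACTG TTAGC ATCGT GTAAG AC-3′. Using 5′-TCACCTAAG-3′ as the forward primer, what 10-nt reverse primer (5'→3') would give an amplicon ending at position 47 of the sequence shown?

5'-TAGAGGTTAT-3'

The forward primer binds at positions 12–20; the product's 3' end on the top strand is position 47.
The reverse primer anneals to the top strand over positions 38–47, i.e. to ATAACCTCTA.
Its sequence written 5'→3' is the reverse complement: TAGAGGTTAT.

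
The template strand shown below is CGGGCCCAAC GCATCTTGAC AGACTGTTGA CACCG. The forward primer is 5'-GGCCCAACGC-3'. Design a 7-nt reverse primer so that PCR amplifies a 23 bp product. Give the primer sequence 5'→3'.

5'-AGTCTGT-3'

The forward primer binds at positions 3–12, so a 23 bp product ends at position 3 + 23 − 1 = 25.
The reverse primer anneals to the top strand over positions 19–25, i.e. to ACAGACT.
Its sequence written 5'→3' is the reverse complement: AGTCTGT.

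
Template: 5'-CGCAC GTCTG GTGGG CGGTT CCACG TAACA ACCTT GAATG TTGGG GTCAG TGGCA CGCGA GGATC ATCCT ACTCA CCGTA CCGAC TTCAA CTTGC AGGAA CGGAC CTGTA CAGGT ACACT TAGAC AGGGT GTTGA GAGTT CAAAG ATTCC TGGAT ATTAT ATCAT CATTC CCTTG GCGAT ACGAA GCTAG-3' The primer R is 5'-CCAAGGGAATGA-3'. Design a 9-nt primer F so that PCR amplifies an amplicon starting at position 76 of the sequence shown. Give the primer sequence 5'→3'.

The reverse primer's reverse complement TCATTCCCTTGG matches the template at positions 165–176; the product starts at position 76.
The forward primer is identical to the top strand over positions 76–84: CCGTACCGA.

5'-CCGTACCGA-3'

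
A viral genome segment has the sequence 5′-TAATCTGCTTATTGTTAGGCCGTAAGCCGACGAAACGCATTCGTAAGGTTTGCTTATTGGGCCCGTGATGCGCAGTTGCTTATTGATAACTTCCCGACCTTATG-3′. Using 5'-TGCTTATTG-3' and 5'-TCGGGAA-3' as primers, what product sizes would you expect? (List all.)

The forward primer TGCTTATTG matches the top strand at positions 6–14, 51–59, 77–85.
The reverse primer's reverse complement is TTCCCGA, matching at positions 91–97.
Each forward site pairs with the reverse site to give a product ending at position 97: sizes 92, 47, 21 bp.

92 bp, 47 bp, 21 bp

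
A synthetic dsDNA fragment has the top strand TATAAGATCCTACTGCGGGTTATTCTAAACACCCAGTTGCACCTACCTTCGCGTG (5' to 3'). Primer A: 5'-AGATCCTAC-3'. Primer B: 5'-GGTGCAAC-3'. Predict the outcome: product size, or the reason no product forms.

Primer A (AGATCCTAC) matches the top strand at positions 5–13; it acts as a forward primer.
Primer B's reverse complement is GTTGCACC, matching the top strand at positions 36–43; it acts as a reverse primer.
The 3' ends face each other across positions 5–43, giving a 39 bp product.

Yes — a 39 bp product.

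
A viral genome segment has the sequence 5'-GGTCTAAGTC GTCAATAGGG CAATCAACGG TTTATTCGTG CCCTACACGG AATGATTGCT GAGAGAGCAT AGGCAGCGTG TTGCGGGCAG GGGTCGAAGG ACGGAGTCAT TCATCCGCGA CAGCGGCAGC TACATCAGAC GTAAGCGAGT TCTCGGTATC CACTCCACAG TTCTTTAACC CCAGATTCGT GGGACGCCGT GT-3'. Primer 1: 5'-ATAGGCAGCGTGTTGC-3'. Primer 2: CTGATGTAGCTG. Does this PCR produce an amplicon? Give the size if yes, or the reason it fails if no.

Primer 1 (ATAGGCAGCGTGTTGC) matches the top strand at positions 69–84; it acts as a forward primer.
Primer 2's reverse complement is CAGCTACATCAG, matching the top strand at positions 127–138; it acts as a reverse primer.
The 3' ends face each other across positions 69–138, giving a 70 bp product.

Yes — a 70 bp product.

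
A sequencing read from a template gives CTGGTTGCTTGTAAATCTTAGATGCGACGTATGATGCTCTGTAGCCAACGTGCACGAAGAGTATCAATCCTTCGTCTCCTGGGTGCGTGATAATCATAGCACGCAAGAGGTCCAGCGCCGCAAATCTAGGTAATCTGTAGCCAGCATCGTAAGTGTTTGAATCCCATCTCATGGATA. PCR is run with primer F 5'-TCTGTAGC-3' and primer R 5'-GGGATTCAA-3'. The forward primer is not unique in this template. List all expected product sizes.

128 bp, 32 bp

The forward primer TCTGTAGC matches the top strand at positions 38–45, 134–141.
The reverse primer's reverse complement is TTGAATCCC, matching at positions 157–165.
Each forward site pairs with the reverse site to give a product ending at position 165: sizes 128, 32 bp.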